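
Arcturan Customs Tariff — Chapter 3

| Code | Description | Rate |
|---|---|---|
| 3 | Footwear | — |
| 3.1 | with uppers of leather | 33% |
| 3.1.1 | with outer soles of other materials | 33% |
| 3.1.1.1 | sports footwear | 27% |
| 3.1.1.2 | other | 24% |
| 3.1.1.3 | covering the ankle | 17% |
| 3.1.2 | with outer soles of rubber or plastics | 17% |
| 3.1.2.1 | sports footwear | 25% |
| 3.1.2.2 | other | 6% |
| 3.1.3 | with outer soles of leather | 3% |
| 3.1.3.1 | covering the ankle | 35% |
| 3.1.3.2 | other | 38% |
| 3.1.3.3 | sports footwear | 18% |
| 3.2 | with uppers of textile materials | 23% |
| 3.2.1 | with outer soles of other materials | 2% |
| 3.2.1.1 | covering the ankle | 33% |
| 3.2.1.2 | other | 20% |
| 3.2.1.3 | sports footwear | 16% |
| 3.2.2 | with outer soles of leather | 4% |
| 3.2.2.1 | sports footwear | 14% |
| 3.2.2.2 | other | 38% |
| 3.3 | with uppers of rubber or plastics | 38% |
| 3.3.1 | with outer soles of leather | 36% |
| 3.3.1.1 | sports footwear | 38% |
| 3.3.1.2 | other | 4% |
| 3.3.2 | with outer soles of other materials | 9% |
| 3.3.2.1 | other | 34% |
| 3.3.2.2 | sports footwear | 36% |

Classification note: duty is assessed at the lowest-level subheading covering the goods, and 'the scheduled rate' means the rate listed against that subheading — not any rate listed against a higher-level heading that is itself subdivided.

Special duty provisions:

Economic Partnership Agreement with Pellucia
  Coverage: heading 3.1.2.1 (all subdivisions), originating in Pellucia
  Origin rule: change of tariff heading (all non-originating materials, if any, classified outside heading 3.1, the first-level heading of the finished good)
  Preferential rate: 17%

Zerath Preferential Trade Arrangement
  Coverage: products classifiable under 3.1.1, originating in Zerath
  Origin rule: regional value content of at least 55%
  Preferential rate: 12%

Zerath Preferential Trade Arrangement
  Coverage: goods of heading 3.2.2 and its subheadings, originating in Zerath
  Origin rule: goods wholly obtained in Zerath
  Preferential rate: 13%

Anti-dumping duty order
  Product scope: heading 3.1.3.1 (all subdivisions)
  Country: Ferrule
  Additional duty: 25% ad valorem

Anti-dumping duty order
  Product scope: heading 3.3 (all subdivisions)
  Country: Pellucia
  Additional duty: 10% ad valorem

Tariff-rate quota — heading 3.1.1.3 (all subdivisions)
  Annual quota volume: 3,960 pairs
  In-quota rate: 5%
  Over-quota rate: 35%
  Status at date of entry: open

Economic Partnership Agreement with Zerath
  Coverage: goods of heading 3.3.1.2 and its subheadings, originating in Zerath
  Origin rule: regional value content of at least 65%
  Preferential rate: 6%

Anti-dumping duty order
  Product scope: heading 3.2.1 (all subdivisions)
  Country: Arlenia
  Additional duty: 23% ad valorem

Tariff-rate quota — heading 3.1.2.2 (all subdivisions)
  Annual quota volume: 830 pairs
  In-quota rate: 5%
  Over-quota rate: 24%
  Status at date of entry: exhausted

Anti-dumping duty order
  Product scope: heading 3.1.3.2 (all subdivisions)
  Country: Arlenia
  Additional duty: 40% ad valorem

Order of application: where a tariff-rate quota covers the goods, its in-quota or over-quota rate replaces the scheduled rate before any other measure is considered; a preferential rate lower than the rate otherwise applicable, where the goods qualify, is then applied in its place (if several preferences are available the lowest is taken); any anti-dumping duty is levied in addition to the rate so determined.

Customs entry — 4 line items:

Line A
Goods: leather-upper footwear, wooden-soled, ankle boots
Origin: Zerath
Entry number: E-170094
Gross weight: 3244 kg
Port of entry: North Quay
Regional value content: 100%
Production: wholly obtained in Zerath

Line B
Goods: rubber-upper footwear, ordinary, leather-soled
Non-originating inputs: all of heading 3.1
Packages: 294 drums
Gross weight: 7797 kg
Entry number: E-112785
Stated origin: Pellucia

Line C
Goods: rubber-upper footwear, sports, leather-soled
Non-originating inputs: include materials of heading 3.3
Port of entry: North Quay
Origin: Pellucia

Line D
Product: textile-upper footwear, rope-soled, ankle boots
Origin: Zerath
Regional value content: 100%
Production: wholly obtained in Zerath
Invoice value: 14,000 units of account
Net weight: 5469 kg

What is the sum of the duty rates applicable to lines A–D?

Line A: leather-upper → 3.1; wooden-soled → 3.1.1; ankle boots → 3.1.1.3. Scheduled 17%. quota on 3.1.1.3 open → in-quota 5%; Zerath agreement on 3.1.1: RVC ≥ 55% → 12% available; Zerath agreement on 3.2.2: 3.1.1.3 not covered; Zerath agreement on 3.3.1.2: 3.1.1.3 not covered; preference 12% not lower than 5% → no reduction. → 5%.
Line B: rubber-upper → 3.3; leather-soled → 3.3.1; ordinary → 3.3.1.2. Scheduled 4%. Pellucia agreement on 3.1.2.1: 3.3.1.2 not covered; anti-dumping (Pellucia, 3.3): +10%; total 4% + 10% = 14%. → 14%.
Line C: rubber-upper → 3.3; leather-soled → 3.3.1; sports → 3.3.1.1. Scheduled 38%. Pellucia agreement on 3.1.2.1: 3.3.1.1 not covered; anti-dumping (Pellucia, 3.3): +10%; total 38% + 10% = 48%. → 48%.
Line D: textile-upper → 3.2; rope-soled → 3.2.1; ankle boots → 3.2.1.1. Scheduled 33%. Zerath agreement on 3.1.1: 3.2.1.1 not covered; Zerath agreement on 3.2.2: 3.2.1.1 not covered; Zerath agreement on 3.3.1.2: 3.2.1.1 not covered. → 33%.
Sum: 5% + 14% + 48% + 33% = 100%.

100%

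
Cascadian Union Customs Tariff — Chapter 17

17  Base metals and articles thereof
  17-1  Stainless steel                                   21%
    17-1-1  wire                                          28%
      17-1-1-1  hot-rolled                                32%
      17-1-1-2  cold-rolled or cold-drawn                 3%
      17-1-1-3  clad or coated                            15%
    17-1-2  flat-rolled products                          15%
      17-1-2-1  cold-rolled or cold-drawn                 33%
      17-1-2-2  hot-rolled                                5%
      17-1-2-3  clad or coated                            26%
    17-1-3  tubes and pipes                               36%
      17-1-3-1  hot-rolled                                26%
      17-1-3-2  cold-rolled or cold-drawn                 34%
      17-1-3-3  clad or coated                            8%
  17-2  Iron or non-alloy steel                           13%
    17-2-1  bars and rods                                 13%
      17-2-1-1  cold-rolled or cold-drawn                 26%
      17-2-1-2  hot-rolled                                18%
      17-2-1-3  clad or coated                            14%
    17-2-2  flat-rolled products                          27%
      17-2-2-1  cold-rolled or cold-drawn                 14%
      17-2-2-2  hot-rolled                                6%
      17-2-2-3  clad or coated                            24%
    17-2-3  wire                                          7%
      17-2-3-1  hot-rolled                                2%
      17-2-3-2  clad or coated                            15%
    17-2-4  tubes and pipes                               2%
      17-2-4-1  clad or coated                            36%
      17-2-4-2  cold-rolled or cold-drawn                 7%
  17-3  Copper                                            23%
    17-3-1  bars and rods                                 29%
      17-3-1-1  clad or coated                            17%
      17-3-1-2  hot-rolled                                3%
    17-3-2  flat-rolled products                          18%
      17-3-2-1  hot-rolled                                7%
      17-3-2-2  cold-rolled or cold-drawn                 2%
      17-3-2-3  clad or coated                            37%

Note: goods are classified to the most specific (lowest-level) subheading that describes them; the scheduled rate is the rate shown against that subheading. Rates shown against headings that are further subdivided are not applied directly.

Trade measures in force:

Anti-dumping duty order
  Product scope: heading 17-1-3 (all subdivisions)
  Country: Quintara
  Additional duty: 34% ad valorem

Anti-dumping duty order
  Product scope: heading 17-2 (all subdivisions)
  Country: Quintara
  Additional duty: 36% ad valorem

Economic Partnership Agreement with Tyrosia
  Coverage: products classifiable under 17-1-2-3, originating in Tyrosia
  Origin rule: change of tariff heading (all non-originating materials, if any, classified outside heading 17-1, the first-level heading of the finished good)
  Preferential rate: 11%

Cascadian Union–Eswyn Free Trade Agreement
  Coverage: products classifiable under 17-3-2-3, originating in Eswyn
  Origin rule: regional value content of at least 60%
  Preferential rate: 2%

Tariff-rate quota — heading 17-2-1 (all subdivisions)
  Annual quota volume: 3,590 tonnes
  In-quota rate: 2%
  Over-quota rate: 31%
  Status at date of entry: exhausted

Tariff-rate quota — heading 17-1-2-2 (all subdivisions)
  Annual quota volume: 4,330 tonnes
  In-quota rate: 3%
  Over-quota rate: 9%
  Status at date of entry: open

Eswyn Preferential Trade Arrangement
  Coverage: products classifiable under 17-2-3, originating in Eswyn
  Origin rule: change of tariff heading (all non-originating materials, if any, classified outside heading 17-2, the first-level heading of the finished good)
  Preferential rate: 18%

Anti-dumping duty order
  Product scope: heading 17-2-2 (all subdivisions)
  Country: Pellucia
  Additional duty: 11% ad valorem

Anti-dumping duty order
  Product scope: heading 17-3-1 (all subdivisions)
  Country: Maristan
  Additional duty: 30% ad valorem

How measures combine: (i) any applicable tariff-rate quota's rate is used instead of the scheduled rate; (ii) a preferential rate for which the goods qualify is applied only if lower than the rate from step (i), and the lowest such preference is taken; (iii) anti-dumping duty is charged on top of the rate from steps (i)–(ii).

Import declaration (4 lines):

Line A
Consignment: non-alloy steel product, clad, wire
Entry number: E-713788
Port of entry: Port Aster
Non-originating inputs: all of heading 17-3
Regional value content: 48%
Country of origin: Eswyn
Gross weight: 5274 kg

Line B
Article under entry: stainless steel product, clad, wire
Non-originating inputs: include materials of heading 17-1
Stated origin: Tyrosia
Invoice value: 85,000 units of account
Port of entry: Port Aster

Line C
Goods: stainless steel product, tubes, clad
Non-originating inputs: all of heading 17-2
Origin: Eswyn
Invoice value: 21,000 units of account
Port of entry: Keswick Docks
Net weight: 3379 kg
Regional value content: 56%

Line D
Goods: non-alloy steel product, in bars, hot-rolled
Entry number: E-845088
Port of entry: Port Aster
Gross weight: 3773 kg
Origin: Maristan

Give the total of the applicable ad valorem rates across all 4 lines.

Line A: non-alloy steel → 17-2; wire → 17-2-3; clad → 17-2-3-2. Scheduled 15%. Eswyn agreement on 17-3-2-3: 17-2-3-2 not covered; Eswyn agreement on 17-2-3: CTH met → 18% available; preference 18% not lower than 15% → no reduction. → 15%.
Line B: stainless steel → 17-1; wire → 17-1-1; clad → 17-1-1-3. Scheduled 15%. Tyrosia agreement on 17-1-2-3: 17-1-1-3 not covered. → 15%.
Line C: stainless steel → 17-1; tubes → 17-1-3; clad → 17-1-3-3. Scheduled 8%. Eswyn agreement on 17-3-2-3: 17-1-3-3 not covered; Eswyn agreement on 17-2-3: 17-1-3-3 not covered. → 8%.
Line D: non-alloy steel → 17-2; in bars → 17-2-1; hot-rolled → 17-2-1-2. Scheduled 18%. quota on 17-2-1 exhausted → over-quota 31%. → 31%.
Sum: 15% + 15% + 8% + 31% = 69%.

69%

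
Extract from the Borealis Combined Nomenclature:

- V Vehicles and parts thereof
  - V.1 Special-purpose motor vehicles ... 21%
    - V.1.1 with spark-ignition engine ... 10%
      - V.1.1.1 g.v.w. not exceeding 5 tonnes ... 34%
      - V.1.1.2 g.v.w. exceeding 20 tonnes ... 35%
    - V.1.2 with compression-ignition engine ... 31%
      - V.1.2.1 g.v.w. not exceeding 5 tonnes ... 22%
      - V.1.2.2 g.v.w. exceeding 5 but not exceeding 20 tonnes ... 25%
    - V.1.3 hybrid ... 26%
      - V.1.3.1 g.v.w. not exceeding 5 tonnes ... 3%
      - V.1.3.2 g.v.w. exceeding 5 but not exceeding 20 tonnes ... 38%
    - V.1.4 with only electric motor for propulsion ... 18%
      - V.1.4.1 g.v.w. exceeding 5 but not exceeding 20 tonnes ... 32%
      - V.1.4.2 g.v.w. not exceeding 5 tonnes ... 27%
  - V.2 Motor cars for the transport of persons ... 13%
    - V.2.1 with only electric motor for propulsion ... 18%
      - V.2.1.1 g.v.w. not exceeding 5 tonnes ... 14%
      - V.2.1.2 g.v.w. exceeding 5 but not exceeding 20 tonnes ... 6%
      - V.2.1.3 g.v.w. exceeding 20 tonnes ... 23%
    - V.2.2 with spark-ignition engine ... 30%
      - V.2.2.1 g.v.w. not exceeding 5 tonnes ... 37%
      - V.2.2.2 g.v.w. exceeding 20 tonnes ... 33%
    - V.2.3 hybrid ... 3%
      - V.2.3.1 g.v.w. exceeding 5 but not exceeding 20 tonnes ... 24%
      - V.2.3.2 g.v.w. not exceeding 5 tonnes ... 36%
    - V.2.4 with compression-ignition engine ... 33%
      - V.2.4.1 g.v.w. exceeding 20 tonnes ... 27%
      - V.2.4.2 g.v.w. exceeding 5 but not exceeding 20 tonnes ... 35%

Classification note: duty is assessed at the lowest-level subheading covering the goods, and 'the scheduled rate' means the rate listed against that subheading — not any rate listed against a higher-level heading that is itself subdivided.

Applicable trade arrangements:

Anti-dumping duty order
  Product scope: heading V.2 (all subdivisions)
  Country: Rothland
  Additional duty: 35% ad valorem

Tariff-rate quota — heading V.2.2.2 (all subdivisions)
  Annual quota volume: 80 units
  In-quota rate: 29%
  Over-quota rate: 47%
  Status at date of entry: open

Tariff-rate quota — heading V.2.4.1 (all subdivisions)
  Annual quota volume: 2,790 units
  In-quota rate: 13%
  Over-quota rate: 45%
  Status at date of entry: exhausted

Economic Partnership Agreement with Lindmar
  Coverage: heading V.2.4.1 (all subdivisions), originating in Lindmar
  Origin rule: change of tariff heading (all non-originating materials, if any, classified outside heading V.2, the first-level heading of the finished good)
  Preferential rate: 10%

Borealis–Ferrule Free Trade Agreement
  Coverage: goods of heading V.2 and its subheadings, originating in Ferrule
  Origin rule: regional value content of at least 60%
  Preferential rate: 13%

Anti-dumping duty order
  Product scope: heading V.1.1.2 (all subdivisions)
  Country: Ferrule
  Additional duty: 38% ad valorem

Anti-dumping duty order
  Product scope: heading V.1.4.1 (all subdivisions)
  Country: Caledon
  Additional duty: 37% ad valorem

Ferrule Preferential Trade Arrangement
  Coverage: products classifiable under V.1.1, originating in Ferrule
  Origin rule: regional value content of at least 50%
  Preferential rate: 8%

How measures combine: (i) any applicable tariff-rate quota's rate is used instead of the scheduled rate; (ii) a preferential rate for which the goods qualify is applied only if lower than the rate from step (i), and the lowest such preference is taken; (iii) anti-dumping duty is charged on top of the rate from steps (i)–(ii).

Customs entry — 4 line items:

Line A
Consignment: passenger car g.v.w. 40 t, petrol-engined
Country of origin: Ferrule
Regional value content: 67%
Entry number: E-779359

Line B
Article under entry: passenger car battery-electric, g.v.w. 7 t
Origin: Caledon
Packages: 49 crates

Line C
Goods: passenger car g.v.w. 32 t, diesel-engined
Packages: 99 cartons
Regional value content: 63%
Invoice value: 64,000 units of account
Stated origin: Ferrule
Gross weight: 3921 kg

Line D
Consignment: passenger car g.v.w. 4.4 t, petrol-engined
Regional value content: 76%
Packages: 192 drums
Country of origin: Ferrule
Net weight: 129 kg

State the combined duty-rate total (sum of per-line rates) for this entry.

45%

Line A: passenger car → V.2; petrol-engined → V.2.2; g.v.w. 40 t → V.2.2.2. Scheduled 33%. quota on V.2.2.2 open → in-quota 29%; Ferrule agreement on V.2: RVC ≥ 60% → 13% available; Ferrule agreement on V.1.1: V.2.2.2 not covered; preferential 13%. → 13%.
Line B: passenger car → V.2; battery-electric → V.2.1; g.v.w. 7 t → V.2.1.2. Scheduled 6%. No special measure applies. → 6%.
Line C: passenger car → V.2; diesel-engined → V.2.4; g.v.w. 32 t → V.2.4.1. Scheduled 27%. quota on V.2.4.1 exhausted → over-quota 45%; Ferrule agreement on V.2: RVC ≥ 60% → 13% available; Ferrule agreement on V.1.1: V.2.4.1 not covered; preferential 13%. → 13%.
Line D: passenger car → V.2; petrol-engined → V.2.2; g.v.w. 4.4 t → V.2.2.1. Scheduled 37%. Ferrule agreement on V.2: RVC ≥ 60% → 13% available; Ferrule agreement on V.1.1: V.2.2.1 not covered; preferential 13%. → 13%.
Sum: 13% + 6% + 13% + 13% = 45%.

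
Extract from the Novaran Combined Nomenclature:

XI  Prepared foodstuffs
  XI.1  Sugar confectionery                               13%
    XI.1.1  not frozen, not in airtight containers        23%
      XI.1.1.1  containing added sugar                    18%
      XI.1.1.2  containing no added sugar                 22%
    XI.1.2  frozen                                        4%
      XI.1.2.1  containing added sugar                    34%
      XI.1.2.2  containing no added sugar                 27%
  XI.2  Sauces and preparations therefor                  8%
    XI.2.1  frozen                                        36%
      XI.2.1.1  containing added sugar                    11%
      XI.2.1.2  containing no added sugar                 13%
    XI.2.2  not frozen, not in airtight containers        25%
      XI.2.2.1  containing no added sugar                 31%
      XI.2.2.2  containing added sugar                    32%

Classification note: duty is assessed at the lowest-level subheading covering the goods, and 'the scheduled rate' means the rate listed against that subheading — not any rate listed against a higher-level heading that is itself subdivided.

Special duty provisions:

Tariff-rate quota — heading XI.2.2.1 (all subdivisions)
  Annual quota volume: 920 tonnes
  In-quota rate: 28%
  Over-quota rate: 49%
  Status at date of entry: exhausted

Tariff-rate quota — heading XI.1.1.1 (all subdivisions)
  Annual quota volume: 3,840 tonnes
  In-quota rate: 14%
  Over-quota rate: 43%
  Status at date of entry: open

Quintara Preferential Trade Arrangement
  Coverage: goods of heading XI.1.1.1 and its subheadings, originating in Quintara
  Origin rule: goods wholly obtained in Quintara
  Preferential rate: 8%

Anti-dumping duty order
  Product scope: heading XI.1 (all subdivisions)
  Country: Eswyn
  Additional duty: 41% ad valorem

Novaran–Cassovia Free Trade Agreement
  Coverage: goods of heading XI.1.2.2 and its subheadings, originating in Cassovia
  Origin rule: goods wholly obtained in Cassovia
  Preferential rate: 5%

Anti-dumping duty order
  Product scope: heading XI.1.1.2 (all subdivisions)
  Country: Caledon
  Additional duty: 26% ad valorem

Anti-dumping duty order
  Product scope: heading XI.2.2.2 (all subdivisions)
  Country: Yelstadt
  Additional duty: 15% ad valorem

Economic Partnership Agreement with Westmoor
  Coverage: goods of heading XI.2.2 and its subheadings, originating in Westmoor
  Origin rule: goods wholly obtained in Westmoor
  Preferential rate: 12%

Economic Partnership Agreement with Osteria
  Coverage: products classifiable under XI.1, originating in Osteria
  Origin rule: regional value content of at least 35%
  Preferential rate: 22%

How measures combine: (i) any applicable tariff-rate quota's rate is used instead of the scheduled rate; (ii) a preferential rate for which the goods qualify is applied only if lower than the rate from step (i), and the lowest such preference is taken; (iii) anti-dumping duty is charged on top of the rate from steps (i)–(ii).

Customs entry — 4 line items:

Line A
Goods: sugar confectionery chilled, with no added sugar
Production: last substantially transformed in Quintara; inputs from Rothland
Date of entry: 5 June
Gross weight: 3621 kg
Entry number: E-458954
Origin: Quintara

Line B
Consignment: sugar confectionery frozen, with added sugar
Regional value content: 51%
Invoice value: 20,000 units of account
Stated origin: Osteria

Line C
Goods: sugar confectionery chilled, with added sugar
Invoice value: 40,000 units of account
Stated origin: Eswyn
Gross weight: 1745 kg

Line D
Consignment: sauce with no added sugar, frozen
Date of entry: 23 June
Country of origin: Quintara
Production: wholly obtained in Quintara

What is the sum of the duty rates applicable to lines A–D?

112%

Line A: sugar confectionery → XI.1; chilled → XI.1.1; with no added sugar → XI.1.1.2. Scheduled 22%. Quintara agreement on XI.1.1.1: XI.1.1.2 not covered. → 22%.
Line B: sugar confectionery → XI.1; frozen → XI.1.2; with added sugar → XI.1.2.1. Scheduled 34%. Osteria agreement on XI.1: RVC ≥ 35% → 22% available; preferential 22%. → 22%.
Line C: sugar confectionery → XI.1; chilled → XI.1.1; with added sugar → XI.1.1.1. Scheduled 18%. quota on XI.1.1.1 open → in-quota 14%; anti-dumping (Eswyn, XI.1): +41%; total 14% + 41% = 55%. → 55%.
Line D: sauce → XI.2; frozen → XI.2.1; with no added sugar → XI.2.1.2. Scheduled 13%. Quintara agreement on XI.1.1.1: XI.2.1.2 not covered. → 13%.
Sum: 22% + 22% + 55% + 13% = 112%.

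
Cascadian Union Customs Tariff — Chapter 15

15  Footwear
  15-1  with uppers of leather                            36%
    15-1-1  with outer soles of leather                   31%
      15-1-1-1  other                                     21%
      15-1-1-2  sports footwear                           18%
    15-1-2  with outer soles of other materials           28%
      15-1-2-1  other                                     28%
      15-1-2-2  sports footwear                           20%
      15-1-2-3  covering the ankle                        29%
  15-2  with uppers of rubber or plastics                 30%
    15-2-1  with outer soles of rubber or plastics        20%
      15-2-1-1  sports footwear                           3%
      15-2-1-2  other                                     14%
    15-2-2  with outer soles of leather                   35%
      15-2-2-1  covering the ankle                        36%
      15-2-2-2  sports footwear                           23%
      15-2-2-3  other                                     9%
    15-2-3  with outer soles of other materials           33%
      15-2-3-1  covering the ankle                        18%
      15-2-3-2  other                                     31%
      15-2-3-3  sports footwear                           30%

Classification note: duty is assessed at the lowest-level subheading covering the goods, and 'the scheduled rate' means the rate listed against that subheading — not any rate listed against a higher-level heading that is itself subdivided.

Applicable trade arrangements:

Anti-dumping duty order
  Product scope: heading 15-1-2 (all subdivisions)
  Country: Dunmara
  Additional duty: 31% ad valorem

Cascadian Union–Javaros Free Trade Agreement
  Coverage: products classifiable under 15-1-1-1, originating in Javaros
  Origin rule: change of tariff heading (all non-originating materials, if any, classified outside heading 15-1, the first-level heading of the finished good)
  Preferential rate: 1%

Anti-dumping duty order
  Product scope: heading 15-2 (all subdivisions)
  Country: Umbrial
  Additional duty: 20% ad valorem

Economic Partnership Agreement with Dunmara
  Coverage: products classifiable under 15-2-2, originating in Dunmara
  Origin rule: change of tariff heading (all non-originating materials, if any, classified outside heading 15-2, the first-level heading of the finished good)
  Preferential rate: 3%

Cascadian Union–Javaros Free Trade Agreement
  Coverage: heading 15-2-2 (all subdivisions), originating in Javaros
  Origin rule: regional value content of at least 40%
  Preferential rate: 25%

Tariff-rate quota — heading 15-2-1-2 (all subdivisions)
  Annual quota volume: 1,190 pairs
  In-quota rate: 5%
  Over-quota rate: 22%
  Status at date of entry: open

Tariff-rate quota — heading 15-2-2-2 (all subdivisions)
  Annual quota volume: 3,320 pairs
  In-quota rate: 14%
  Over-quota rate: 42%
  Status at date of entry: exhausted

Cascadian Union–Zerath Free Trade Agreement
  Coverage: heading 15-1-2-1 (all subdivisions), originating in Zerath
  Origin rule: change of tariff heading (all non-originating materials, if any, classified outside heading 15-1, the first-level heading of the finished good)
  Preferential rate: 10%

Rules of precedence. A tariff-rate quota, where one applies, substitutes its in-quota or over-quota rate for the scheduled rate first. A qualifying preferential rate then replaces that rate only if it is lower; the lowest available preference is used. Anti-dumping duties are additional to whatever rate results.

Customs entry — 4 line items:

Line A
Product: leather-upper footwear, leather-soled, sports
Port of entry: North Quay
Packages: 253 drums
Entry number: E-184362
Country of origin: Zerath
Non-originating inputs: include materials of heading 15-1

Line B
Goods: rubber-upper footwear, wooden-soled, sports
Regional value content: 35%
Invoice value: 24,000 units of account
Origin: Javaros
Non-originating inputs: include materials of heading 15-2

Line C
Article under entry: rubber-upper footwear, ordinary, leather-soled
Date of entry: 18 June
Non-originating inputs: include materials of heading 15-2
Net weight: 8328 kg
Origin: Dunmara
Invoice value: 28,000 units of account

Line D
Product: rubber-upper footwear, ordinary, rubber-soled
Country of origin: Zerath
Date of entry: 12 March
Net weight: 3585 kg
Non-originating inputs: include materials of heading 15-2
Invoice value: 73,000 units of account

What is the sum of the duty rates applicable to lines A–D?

Line A: leather-upper → 15-1; leather-soled → 15-1-1; sports → 15-1-1-2. Scheduled 18%. Zerath agreement on 15-1-2-1: 15-1-1-2 not covered. → 18%.
Line B: rubber-upper → 15-2; wooden-soled → 15-2-3; sports → 15-2-3-3. Scheduled 30%. Javaros agreement on 15-1-1-1: 15-2-3-3 not covered; Javaros agreement on 15-2-2: 15-2-3-3 not covered. → 30%.
Line C: rubber-upper → 15-2; leather-soled → 15-2-2; ordinary → 15-2-2-3. Scheduled 9%. Dunmara agreement on 15-2-2: CTH not met. → 9%.
Line D: rubber-upper → 15-2; rubber-soled → 15-2-1; ordinary → 15-2-1-2. Scheduled 14%. quota on 15-2-1-2 open → in-quota 5%; Zerath agreement on 15-1-2-1: 15-2-1-2 not covered. → 5%.
Sum: 18% + 30% + 9% + 5% = 62%.

62%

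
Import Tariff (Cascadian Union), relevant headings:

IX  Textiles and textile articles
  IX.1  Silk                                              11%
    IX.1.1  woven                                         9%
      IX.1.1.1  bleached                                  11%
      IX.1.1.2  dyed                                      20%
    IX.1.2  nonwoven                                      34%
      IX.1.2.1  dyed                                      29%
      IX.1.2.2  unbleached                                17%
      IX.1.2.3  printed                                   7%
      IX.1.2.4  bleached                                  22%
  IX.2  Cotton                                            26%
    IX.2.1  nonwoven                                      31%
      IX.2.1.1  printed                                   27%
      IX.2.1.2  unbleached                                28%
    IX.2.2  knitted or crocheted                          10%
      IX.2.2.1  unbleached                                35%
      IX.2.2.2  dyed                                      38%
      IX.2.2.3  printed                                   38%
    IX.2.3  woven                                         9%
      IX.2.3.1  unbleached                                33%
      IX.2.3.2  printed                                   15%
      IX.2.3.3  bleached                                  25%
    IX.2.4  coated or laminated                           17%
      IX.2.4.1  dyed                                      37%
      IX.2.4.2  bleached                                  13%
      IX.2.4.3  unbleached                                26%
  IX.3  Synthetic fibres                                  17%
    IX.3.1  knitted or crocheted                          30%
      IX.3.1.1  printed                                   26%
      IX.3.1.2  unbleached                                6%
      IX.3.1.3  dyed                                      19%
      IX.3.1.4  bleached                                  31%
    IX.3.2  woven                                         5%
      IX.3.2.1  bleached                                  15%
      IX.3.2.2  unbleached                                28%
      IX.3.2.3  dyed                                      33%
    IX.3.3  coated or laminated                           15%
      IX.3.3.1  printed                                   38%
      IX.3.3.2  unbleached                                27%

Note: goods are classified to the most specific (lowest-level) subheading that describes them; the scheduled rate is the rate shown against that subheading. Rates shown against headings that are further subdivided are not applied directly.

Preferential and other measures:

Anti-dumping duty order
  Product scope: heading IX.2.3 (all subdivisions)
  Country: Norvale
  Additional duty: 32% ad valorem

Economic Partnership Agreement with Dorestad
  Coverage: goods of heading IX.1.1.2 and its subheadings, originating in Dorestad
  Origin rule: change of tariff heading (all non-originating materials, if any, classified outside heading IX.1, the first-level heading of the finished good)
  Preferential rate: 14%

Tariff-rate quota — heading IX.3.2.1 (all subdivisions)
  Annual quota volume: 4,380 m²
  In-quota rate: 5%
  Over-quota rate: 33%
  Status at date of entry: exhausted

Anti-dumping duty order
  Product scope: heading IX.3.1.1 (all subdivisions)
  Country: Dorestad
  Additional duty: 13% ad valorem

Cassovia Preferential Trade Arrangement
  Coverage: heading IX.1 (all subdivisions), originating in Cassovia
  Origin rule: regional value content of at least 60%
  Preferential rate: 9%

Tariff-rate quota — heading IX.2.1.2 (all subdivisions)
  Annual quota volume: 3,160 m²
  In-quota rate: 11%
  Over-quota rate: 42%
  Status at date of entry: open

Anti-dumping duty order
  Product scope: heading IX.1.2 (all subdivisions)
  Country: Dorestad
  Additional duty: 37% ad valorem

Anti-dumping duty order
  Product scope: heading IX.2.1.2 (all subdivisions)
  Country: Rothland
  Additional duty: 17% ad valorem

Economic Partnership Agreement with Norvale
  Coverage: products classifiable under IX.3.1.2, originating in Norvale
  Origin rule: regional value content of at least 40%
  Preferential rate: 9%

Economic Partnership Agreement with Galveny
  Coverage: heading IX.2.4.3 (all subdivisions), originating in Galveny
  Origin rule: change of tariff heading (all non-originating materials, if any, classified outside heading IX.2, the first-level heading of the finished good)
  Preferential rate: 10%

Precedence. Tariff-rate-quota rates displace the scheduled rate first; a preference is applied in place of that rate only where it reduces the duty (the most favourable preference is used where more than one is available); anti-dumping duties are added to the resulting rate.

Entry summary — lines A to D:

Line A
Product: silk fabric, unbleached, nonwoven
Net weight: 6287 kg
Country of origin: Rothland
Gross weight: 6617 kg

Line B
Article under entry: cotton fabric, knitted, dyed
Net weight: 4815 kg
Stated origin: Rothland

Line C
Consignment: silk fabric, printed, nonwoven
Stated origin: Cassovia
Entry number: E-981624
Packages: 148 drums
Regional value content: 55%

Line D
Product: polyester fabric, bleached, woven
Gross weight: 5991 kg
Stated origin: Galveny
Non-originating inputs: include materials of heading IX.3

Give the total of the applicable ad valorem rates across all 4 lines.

Line A: silk → IX.1; nonwoven → IX.1.2; unbleached → IX.1.2.2. Scheduled 17%. No special measure applies. → 17%.
Line B: cotton → IX.2; knitted → IX.2.2; dyed → IX.2.2.2. Scheduled 38%. No special measure applies. → 38%.
Line C: silk → IX.1; nonwoven → IX.1.2; printed → IX.1.2.3. Scheduled 7%. Cassovia agreement on IX.1: RVC < 60%. → 7%.
Line D: polyester → IX.3; woven → IX.3.2; bleached → IX.3.2.1. Scheduled 15%. quota on IX.3.2.1 exhausted → over-quota 33%; Galveny agreement on IX.2.4.3: IX.3.2.1 not covered. → 33%.
Sum: 17% + 38% + 7% + 33% = 95%.

95%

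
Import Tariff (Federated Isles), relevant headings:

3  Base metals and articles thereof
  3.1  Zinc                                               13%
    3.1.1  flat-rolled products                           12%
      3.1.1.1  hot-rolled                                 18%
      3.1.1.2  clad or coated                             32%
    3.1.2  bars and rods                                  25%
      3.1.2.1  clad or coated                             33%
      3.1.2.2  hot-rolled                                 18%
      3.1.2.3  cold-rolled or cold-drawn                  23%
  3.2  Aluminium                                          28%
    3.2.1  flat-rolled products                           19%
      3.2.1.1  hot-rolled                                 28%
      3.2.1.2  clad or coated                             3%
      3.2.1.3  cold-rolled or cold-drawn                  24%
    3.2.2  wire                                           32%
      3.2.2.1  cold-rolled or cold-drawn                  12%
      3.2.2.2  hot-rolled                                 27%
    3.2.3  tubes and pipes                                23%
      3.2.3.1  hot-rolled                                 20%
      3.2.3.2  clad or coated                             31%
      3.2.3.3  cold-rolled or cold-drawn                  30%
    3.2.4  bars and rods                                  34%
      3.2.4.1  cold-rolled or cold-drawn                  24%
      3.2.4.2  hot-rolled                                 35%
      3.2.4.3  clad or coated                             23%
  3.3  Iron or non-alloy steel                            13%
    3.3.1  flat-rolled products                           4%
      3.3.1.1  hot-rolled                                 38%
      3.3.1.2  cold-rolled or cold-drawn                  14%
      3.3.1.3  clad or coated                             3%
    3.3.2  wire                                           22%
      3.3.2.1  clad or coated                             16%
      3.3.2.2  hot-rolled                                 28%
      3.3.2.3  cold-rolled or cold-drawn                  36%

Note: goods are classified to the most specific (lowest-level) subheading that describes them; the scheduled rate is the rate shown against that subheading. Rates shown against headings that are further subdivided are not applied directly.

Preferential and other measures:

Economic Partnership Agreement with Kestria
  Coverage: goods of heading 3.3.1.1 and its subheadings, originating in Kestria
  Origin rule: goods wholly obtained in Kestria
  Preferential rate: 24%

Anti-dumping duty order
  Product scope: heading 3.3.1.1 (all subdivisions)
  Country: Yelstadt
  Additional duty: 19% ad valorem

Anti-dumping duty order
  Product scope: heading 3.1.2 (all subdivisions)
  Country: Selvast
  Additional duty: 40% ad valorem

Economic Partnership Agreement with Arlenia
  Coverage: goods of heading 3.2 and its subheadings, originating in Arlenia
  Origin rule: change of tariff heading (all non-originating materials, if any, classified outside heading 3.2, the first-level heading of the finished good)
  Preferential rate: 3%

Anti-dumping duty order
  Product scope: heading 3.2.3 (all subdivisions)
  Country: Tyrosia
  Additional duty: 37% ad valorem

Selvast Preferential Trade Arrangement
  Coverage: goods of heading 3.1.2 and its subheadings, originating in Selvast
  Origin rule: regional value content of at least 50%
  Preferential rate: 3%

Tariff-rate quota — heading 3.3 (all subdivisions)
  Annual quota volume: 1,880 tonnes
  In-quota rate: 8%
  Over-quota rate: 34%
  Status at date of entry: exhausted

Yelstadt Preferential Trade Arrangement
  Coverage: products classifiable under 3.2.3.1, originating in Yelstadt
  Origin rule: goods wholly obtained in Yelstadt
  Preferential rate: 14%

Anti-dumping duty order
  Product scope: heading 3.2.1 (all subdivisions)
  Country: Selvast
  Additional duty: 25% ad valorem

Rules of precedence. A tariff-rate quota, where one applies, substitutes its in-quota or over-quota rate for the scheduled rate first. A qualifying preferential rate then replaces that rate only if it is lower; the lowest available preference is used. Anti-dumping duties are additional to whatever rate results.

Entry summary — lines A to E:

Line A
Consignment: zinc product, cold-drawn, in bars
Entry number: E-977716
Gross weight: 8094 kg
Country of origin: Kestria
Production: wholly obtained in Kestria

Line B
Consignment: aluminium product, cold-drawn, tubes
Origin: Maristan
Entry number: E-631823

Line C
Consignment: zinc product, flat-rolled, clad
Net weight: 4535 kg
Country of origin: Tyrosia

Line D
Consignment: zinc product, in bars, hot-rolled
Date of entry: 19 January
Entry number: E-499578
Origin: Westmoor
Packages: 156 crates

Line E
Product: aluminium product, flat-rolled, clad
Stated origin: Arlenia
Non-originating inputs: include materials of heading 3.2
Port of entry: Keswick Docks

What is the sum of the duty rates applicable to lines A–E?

106%

Line A: zinc → 3.1; in bars → 3.1.2; cold-drawn → 3.1.2.3. Scheduled 23%. Kestria agreement on 3.3.1.1: 3.1.2.3 not covered. → 23%.
Line B: aluminium → 3.2; tubes → 3.2.3; cold-drawn → 3.2.3.3. Scheduled 30%. No special measure applies. → 30%.
Line C: zinc → 3.1; flat-rolled → 3.1.1; clad → 3.1.1.2. Scheduled 32%. No special measure applies. → 32%.
Line D: zinc → 3.1; in bars → 3.1.2; hot-rolled → 3.1.2.2. Scheduled 18%. No special measure applies. → 18%.
Line E: aluminium → 3.2; flat-rolled → 3.2.1; clad → 3.2.1.2. Scheduled 3%. Arlenia agreement on 3.2: CTH not met. → 3%.
Sum: 23% + 30% + 32% + 18% + 3% = 106%.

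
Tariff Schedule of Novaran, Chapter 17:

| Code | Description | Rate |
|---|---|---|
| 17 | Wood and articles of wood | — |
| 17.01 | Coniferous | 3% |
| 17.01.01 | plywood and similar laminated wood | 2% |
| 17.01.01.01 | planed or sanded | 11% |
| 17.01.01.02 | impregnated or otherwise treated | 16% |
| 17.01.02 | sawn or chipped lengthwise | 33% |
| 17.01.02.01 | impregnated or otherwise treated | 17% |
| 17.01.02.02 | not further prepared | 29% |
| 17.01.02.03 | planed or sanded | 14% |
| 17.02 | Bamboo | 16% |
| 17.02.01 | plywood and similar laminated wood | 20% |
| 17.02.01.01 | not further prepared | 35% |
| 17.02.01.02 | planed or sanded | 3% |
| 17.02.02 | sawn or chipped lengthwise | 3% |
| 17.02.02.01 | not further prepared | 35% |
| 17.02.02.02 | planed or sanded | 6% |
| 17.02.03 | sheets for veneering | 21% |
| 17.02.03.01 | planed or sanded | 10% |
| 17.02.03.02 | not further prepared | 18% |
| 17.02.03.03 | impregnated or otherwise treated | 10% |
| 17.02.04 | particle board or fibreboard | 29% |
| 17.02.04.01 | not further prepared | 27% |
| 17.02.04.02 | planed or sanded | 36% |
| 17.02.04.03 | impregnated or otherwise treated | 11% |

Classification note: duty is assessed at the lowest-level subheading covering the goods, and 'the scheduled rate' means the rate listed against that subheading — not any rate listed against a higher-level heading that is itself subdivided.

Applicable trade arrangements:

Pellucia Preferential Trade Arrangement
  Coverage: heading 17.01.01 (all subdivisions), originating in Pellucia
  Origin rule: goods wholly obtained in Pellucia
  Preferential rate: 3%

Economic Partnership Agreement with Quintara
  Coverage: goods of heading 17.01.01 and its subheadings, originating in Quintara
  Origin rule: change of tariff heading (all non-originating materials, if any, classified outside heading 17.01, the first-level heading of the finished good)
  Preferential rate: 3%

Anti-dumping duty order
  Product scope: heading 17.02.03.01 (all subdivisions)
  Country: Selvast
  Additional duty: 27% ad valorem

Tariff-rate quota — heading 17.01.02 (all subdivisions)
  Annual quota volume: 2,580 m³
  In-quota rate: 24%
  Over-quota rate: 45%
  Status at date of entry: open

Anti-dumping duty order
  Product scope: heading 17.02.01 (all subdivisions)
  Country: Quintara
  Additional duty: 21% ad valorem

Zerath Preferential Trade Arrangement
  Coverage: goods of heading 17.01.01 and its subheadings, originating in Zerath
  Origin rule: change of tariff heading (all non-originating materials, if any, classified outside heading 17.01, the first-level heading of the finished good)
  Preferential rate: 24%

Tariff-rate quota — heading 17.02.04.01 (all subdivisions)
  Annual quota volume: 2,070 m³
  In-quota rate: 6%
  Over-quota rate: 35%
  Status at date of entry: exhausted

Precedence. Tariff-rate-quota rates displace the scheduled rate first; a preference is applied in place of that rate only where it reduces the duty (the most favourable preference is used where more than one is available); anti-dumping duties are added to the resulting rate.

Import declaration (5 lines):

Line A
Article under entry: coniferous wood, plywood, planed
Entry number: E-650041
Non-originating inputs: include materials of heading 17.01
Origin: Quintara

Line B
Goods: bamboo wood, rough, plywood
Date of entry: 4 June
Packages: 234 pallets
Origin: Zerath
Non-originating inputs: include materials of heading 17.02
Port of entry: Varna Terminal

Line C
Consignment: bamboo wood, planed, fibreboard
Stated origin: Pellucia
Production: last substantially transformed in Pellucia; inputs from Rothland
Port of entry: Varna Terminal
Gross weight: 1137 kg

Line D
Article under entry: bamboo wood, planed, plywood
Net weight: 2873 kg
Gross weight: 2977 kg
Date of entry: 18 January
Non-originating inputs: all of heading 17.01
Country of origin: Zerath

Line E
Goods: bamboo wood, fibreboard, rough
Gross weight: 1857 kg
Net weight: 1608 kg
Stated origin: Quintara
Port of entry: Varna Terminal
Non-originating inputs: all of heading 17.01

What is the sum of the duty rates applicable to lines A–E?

Line A: coniferous → 17.01; plywood → 17.01.01; planed → 17.01.01.01. Scheduled 11%. Quintara agreement on 17.01.01: CTH not met. → 11%.
Line B: bamboo → 17.02; plywood → 17.02.01; rough → 17.02.01.01. Scheduled 35%. Zerath agreement on 17.01.01: 17.02.01.01 not covered. → 35%.
Line C: bamboo → 17.02; fibreboard → 17.02.04; planed → 17.02.04.02. Scheduled 36%. Pellucia agreement on 17.01.01: 17.02.04.02 not covered. → 36%.
Line D: bamboo → 17.02; plywood → 17.02.01; planed → 17.02.01.02. Scheduled 3%. Zerath agreement on 17.01.01: 17.02.01.02 not covered. → 3%.
Line E: bamboo → 17.02; fibreboard → 17.02.04; rough → 17.02.04.01. Scheduled 27%. quota on 17.02.04.01 exhausted → over-quota 35%; Quintara agreement on 17.01.01: 17.02.04.01 not covered. → 35%.
Sum: 11% + 35% + 36% + 3% + 35% = 120%.

120%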